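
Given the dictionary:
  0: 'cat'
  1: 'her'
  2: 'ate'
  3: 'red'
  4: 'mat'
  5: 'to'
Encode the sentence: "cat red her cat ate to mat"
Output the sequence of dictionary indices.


Look up each word in the dictionary:
  'cat' -> 0
  'red' -> 3
  'her' -> 1
  'cat' -> 0
  'ate' -> 2
  'to' -> 5
  'mat' -> 4

Encoded: [0, 3, 1, 0, 2, 5, 4]


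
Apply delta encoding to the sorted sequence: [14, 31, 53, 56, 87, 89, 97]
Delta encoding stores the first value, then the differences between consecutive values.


First value: 14
Deltas:
  31 - 14 = 17
  53 - 31 = 22
  56 - 53 = 3
  87 - 56 = 31
  89 - 87 = 2
  97 - 89 = 8


Delta encoded: [14, 17, 22, 3, 31, 2, 8]


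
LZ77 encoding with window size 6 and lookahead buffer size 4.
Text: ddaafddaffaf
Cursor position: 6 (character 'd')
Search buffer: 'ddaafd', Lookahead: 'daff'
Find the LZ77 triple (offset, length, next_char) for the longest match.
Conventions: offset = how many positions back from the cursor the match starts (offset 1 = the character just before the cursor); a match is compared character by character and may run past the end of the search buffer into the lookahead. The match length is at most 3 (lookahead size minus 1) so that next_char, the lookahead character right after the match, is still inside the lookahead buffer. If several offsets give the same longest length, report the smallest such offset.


Try each offset into the search buffer:
  offset=1 (pos 5, char 'd'): match length 1
  offset=2 (pos 4, char 'f'): match length 0
  offset=3 (pos 3, char 'a'): match length 0
  offset=4 (pos 2, char 'a'): match length 0
  offset=5 (pos 1, char 'd'): match length 2
  offset=6 (pos 0, char 'd'): match length 1
Longest match has length 2 at offset 5.
next_char = character at position 6 + 2 = 8 -> 'f'

Best match: offset=5, length=2 (matching 'da' starting at position 1)
LZ77 triple: (5, 2, 'f')


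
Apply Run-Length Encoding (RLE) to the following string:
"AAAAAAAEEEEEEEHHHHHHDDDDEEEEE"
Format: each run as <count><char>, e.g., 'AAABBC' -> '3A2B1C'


Scanning runs left to right:
  i=0: run of 'A' x 7 -> '7A'
  i=7: run of 'E' x 7 -> '7E'
  i=14: run of 'H' x 6 -> '6H'
  i=20: run of 'D' x 4 -> '4D'
  i=24: run of 'E' x 5 -> '5E'

RLE = 7A7E6H4D5E


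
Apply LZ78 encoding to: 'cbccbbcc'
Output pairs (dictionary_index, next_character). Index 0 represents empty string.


LZ78 encoding steps:
Dictionary: {0: ''}
Step 1: w='' (idx 0), next='c' -> output (0, 'c'), add 'c' as idx 1
Step 2: w='' (idx 0), next='b' -> output (0, 'b'), add 'b' as idx 2
Step 3: w='c' (idx 1), next='c' -> output (1, 'c'), add 'cc' as idx 3
Step 4: w='b' (idx 2), next='b' -> output (2, 'b'), add 'bb' as idx 4
Step 5: w='cc' (idx 3), end of input -> output (3, '')


Encoded: [(0, 'c'), (0, 'b'), (1, 'c'), (2, 'b'), (3, '')]


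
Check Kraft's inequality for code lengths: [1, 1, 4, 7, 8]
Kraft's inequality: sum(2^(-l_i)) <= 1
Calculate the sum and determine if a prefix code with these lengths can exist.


Sum = 2^(-1) + 2^(-1) + 2^(-4) + 2^(-7) + 2^(-8)
    = 0.5 + 0.5 + 0.0625 + 0.0078125 + 0.00390625
    = 275/256 = 1.07421875
Since 1.07421875 > 1, Kraft's inequality is NOT satisfied.
A prefix code with these lengths CANNOT exist.

Kraft sum = 1.07421875. Not satisfied.


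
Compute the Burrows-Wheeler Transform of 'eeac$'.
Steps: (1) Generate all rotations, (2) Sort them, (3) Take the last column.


Rotations (sorted):
  0: $eeac -> last char: c
  1: ac$ee -> last char: e
  2: c$eea -> last char: a
  3: eac$e -> last char: e
  4: eeac$ -> last char: $


BWT = ceae$


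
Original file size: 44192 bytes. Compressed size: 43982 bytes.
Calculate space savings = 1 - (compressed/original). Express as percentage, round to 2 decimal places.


ratio = compressed/original = 43982/44192 = 0.995248
savings = 1 - ratio = 1 - 0.995248 = 0.004752
as a percentage: 0.004752 * 100 = 0.48%

Space savings = 1 - 43982/44192 = 0.48%


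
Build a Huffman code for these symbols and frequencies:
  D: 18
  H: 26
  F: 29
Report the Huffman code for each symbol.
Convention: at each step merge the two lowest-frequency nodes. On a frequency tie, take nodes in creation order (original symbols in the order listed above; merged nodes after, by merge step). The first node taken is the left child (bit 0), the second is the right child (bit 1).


Huffman tree construction:
Step 1: Merge D(18) + H(26) = 44
Step 2: Merge F(29) + (D+H)(44) = 73
Read each symbol's code off the tree from the root (left child = 0, right child = 1).

Codes:
  D: 10 (length 2)
  H: 11 (length 2)
  F: 0 (length 1)
Average code length: 117/73 = 1.6027 bits/symbol


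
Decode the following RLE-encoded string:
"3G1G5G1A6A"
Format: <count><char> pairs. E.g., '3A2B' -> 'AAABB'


Expanding each <count><char> pair:
  3G -> 'GGG'
  1G -> 'G'
  5G -> 'GGGGG'
  1A -> 'A'
  6A -> 'AAAAAA'

Decoded = GGGGGGGGGAAAAAAA


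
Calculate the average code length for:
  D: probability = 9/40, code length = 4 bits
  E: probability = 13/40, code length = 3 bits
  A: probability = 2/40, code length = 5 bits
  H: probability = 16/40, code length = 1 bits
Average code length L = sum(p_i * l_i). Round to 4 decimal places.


Weighted contributions p_i * l_i:
  D: (9/40) * 4 = 36/40
  E: (13/40) * 3 = 39/40
  A: (2/40) * 5 = 10/40
  H: (16/40) * 1 = 16/40
Sum = (36 + 39 + 10 + 16)/40 = 101/40

L = 101/40 = 2.5250 bits/symbol


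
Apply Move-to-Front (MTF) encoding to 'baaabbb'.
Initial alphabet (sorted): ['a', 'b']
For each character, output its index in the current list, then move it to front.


MTF encoding:
'b': index 1 in ['a', 'b'] -> ['b', 'a']
'a': index 1 in ['b', 'a'] -> ['a', 'b']
'a': index 0 in ['a', 'b'] -> ['a', 'b']
'a': index 0 in ['a', 'b'] -> ['a', 'b']
'b': index 1 in ['a', 'b'] -> ['b', 'a']
'b': index 0 in ['b', 'a'] -> ['b', 'a']
'b': index 0 in ['b', 'a'] -> ['b', 'a']


Output: [1, 1, 0, 0, 1, 0, 0]


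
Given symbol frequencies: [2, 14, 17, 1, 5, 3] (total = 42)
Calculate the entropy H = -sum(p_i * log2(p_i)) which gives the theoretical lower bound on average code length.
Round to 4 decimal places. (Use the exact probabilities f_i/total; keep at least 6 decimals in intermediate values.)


Per-symbol terms -p_i * log2(p_i) with p_i = f_i/42:
  p = 2/42 = 0.047619: log2(p) = -4.392317, -p*log2(p) = 0.209158
  p = 14/42 = 0.333333: log2(p) = -1.584963, -p*log2(p) = 0.528321
  p = 17/42 = 0.404762: log2(p) = -1.304855, -p*log2(p) = 0.528155
  p = 1/42 = 0.023810: log2(p) = -5.392317, -p*log2(p) = 0.128389
  p = 5/42 = 0.119048: log2(p) = -3.070389, -p*log2(p) = 0.365523
  p = 3/42 = 0.071429: log2(p) = -3.807355, -p*log2(p) = 0.271954
H = 0.209158 + 0.528321 + 0.528155 + 0.128389 + 0.365523 + 0.271954 = 2.031500

H = 2.0315 bits/symbol


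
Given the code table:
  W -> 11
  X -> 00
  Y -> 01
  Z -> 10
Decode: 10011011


Decoding:
10 -> Z
01 -> Y
10 -> Z
11 -> W


Result: ZYZW


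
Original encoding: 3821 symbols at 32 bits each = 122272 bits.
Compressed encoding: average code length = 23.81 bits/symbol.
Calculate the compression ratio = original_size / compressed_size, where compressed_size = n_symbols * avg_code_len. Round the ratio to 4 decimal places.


original_size = n_symbols * orig_bits = 3821 * 32 = 122272 bits
compressed_size = n_symbols * avg_code_len = 3821 * 23.81 = 90978.01 bits
ratio = original_size / compressed_size = 122272 / 90978.01 = 1.344

Compression ratio = 1.344


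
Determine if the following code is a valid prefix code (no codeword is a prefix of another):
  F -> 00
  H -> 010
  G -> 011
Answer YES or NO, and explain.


Checking each pair (does one codeword prefix another?):
  F='00' vs H='010': no prefix
  F='00' vs G='011': no prefix
  H='010' vs F='00': no prefix
  H='010' vs G='011': no prefix
  G='011' vs F='00': no prefix
  G='011' vs H='010': no prefix
No violation found over all pairs.

YES -- this is a valid prefix code. No codeword is a prefix of any other codeword.


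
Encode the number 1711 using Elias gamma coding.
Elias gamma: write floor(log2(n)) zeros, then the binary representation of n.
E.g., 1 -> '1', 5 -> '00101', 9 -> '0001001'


num_bits = floor(log2(1711)) + 1 = 11
leading_zeros = num_bits - 1 = 10
binary(1711) = 11010101111

Elias gamma(1711) = '0000000000' + '11010101111' = 000000000011010101111 (21 bits)


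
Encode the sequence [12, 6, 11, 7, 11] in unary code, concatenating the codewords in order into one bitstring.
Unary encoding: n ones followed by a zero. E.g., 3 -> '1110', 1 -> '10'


Encode each number as n ones followed by a terminating 0:
  12 -> 1111111111110 (13 bits)
  6 -> 1111110 (7 bits)
  11 -> 111111111110 (12 bits)
  7 -> 11111110 (8 bits)
  11 -> 111111111110 (12 bits)
Total length = 13 + 7 + 12 + 8 + 12 = 52 bits.

Unary([12, 6, 11, 7, 11]) = 1111111111110111111011111111111011111110111111111110 (52 bits)


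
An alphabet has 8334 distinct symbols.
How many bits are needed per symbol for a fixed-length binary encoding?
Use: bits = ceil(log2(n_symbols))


log2(8334) = 13.0248
Bracket: 2^13 = 8192 < 8334 <= 2^14 = 16384
So ceil(log2(8334)) = 14

bits = ceil(log2(8334)) = ceil(13.0248) = 14 bits


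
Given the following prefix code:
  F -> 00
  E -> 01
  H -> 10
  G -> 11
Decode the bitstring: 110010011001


Decoding step by step:
Bits 11 -> G
Bits 00 -> F
Bits 10 -> H
Bits 01 -> E
Bits 10 -> H
Bits 01 -> E


Decoded message: GFHEHE


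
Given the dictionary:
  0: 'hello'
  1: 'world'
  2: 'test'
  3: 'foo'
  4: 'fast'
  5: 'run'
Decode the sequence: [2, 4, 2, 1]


Look up each index in the dictionary:
  2 -> 'test'
  4 -> 'fast'
  2 -> 'test'
  1 -> 'world'

Decoded: "test fast test world"


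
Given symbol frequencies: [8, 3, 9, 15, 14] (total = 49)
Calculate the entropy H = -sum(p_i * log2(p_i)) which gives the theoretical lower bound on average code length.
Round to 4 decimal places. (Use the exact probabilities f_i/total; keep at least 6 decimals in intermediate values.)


Per-symbol terms -p_i * log2(p_i) with p_i = f_i/49:
  p = 8/49 = 0.163265: log2(p) = -2.614710, -p*log2(p) = 0.426891
  p = 3/49 = 0.061224: log2(p) = -4.029747, -p*log2(p) = 0.246719
  p = 9/49 = 0.183673: log2(p) = -2.444785, -p*log2(p) = 0.449042
  p = 15/49 = 0.306122: log2(p) = -1.707819, -p*log2(p) = 0.522802
  p = 14/49 = 0.285714: log2(p) = -1.807355, -p*log2(p) = 0.516387
H = 0.426891 + 0.246719 + 0.449042 + 0.522802 + 0.516387 = 2.161841

H = 2.1618 bits/symbol


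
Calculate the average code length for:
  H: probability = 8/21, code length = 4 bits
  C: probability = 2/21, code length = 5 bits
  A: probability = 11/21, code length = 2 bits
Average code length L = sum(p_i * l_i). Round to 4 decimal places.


Weighted contributions p_i * l_i:
  H: (8/21) * 4 = 32/21
  C: (2/21) * 5 = 10/21
  A: (11/21) * 2 = 22/21
Sum = (32 + 10 + 22)/21 = 64/21

L = 64/21 = 3.0476 bits/symbol


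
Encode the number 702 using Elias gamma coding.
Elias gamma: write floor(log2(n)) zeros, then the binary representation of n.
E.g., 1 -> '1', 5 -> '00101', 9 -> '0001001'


num_bits = floor(log2(702)) + 1 = 10
leading_zeros = num_bits - 1 = 9
binary(702) = 1010111110

Elias gamma(702) = '000000000' + '1010111110' = 0000000001010111110 (19 bits)


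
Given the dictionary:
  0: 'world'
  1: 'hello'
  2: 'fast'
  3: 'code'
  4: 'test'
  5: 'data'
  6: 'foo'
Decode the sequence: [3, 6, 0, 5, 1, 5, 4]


Look up each index in the dictionary:
  3 -> 'code'
  6 -> 'foo'
  0 -> 'world'
  5 -> 'data'
  1 -> 'hello'
  5 -> 'data'
  4 -> 'test'

Decoded: "code foo world data hello data test"


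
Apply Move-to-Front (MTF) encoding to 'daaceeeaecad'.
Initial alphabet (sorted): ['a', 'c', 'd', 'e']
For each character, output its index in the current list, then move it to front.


MTF encoding:
'd': index 2 in ['a', 'c', 'd', 'e'] -> ['d', 'a', 'c', 'e']
'a': index 1 in ['d', 'a', 'c', 'e'] -> ['a', 'd', 'c', 'e']
'a': index 0 in ['a', 'd', 'c', 'e'] -> ['a', 'd', 'c', 'e']
'c': index 2 in ['a', 'd', 'c', 'e'] -> ['c', 'a', 'd', 'e']
'e': index 3 in ['c', 'a', 'd', 'e'] -> ['e', 'c', 'a', 'd']
'e': index 0 in ['e', 'c', 'a', 'd'] -> ['e', 'c', 'a', 'd']
'e': index 0 in ['e', 'c', 'a', 'd'] -> ['e', 'c', 'a', 'd']
'a': index 2 in ['e', 'c', 'a', 'd'] -> ['a', 'e', 'c', 'd']
'e': index 1 in ['a', 'e', 'c', 'd'] -> ['e', 'a', 'c', 'd']
'c': index 2 in ['e', 'a', 'c', 'd'] -> ['c', 'e', 'a', 'd']
'a': index 2 in ['c', 'e', 'a', 'd'] -> ['a', 'c', 'e', 'd']
'd': index 3 in ['a', 'c', 'e', 'd'] -> ['d', 'a', 'c', 'e']


Output: [2, 1, 0, 2, 3, 0, 0, 2, 1, 2, 2, 3]


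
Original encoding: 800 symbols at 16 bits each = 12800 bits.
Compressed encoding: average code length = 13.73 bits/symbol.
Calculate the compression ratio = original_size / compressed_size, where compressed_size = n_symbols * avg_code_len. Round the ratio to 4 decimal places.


original_size = n_symbols * orig_bits = 800 * 16 = 12800 bits
compressed_size = n_symbols * avg_code_len = 800 * 13.73 = 10984.0 bits
ratio = original_size / compressed_size = 12800 / 10984.0 = 1.1653

Compression ratio = 1.1653


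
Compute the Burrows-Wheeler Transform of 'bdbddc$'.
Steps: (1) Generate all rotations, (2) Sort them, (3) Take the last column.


Rotations (sorted):
  0: $bdbddc -> last char: c
  1: bdbddc$ -> last char: $
  2: bddc$bd -> last char: d
  3: c$bdbdd -> last char: d
  4: dbddc$b -> last char: b
  5: dc$bdbd -> last char: d
  6: ddc$bdb -> last char: b


BWT = c$ddbdb


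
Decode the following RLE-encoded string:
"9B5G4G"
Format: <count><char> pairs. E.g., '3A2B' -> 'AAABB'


Expanding each <count><char> pair:
  9B -> 'BBBBBBBBB'
  5G -> 'GGGGG'
  4G -> 'GGGG'

Decoded = BBBBBBBBBGGGGGGGGG


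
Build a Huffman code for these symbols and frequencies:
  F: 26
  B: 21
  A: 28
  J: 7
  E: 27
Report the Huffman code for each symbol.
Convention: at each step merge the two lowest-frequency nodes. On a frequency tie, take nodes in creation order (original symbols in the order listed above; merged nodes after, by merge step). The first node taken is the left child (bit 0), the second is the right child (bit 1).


Huffman tree construction:
Step 1: Merge J(7) + B(21) = 28
Step 2: Merge F(26) + E(27) = 53
Step 3: Merge A(28) + (J+B)(28) = 56
Step 4: Merge (F+E)(53) + (A+(J+B))(56) = 109
Read each symbol's code off the tree from the root (left child = 0, right child = 1).

Codes:
  F: 00 (length 2)
  B: 111 (length 3)
  A: 10 (length 2)
  J: 110 (length 3)
  E: 01 (length 2)
Average code length: 246/109 = 2.2569 bits/symbol


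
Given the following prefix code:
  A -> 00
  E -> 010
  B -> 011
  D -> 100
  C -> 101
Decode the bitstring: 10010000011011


Decoding step by step:
Bits 100 -> D
Bits 100 -> D
Bits 00 -> A
Bits 011 -> B
Bits 011 -> B


Decoded message: DDABB


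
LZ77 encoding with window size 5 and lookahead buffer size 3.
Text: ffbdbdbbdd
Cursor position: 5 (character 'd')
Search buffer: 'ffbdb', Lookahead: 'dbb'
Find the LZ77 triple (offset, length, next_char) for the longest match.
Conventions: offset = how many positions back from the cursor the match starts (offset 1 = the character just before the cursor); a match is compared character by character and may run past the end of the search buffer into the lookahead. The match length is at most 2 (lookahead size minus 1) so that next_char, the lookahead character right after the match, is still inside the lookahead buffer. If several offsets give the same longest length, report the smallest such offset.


Try each offset into the search buffer:
  offset=1 (pos 4, char 'b'): match length 0
  offset=2 (pos 3, char 'd'): match length 2
  offset=3 (pos 2, char 'b'): match length 0
  offset=4 (pos 1, char 'f'): match length 0
  offset=5 (pos 0, char 'f'): match length 0
Longest match has length 2 at offset 2.
next_char = character at position 5 + 2 = 7 -> 'b'

Best match: offset=2, length=2 (matching 'db' starting at position 3)
LZ77 triple: (2, 2, 'b')


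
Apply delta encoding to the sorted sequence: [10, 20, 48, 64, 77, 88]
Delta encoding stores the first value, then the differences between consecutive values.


First value: 10
Deltas:
  20 - 10 = 10
  48 - 20 = 28
  64 - 48 = 16
  77 - 64 = 13
  88 - 77 = 11


Delta encoded: [10, 10, 28, 16, 13, 11]


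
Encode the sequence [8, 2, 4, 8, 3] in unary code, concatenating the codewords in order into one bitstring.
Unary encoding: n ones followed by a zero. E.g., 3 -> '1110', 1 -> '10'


Encode each number as n ones followed by a terminating 0:
  8 -> 111111110 (9 bits)
  2 -> 110 (3 bits)
  4 -> 11110 (5 bits)
  8 -> 111111110 (9 bits)
  3 -> 1110 (4 bits)
Total length = 9 + 3 + 5 + 9 + 4 = 30 bits.

Unary([8, 2, 4, 8, 3]) = 111111110110111101111111101110 (30 bits)


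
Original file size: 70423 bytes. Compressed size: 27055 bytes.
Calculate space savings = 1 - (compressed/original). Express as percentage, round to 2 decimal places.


ratio = compressed/original = 27055/70423 = 0.384178
savings = 1 - ratio = 1 - 0.384178 = 0.615822
as a percentage: 0.615822 * 100 = 61.58%

Space savings = 1 - 27055/70423 = 61.58%


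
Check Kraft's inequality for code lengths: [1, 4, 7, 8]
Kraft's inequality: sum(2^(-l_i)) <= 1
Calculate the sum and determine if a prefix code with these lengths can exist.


Sum = 2^(-1) + 2^(-4) + 2^(-7) + 2^(-8)
    = 0.5 + 0.0625 + 0.0078125 + 0.00390625
    = 147/256 = 0.57421875
Since 0.57421875 <= 1, Kraft's inequality IS satisfied.
A prefix code with these lengths CAN exist.

Kraft sum = 0.57421875. Satisfied.


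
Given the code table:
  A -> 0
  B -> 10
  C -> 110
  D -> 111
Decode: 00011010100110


Decoding:
0 -> A
0 -> A
0 -> A
110 -> C
10 -> B
10 -> B
0 -> A
110 -> C


Result: AAACBBAC


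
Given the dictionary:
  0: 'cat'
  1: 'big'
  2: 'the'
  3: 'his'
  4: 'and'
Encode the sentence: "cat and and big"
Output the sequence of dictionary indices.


Look up each word in the dictionary:
  'cat' -> 0
  'and' -> 4
  'and' -> 4
  'big' -> 1

Encoded: [0, 4, 4, 1]


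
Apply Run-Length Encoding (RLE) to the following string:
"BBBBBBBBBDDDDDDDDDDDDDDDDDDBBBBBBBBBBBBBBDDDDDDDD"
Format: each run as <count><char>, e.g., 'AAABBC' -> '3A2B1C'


Scanning runs left to right:
  i=0: run of 'B' x 9 -> '9B'
  i=9: run of 'D' x 18 -> '18D'
  i=27: run of 'B' x 14 -> '14B'
  i=41: run of 'D' x 8 -> '8D'

RLE = 9B18D14B8D


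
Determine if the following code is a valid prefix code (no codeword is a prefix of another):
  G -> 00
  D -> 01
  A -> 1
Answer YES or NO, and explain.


Checking each pair (does one codeword prefix another?):
  G='00' vs D='01': no prefix
  G='00' vs A='1': no prefix
  D='01' vs G='00': no prefix
  D='01' vs A='1': no prefix
  A='1' vs G='00': no prefix
  A='1' vs D='01': no prefix
No violation found over all pairs.

YES -- this is a valid prefix code. No codeword is a prefix of any other codeword.


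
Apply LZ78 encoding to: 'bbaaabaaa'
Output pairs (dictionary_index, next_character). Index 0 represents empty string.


LZ78 encoding steps:
Dictionary: {0: ''}
Step 1: w='' (idx 0), next='b' -> output (0, 'b'), add 'b' as idx 1
Step 2: w='b' (idx 1), next='a' -> output (1, 'a'), add 'ba' as idx 2
Step 3: w='' (idx 0), next='a' -> output (0, 'a'), add 'a' as idx 3
Step 4: w='a' (idx 3), next='b' -> output (3, 'b'), add 'ab' as idx 4
Step 5: w='a' (idx 3), next='a' -> output (3, 'a'), add 'aa' as idx 5
Step 6: w='a' (idx 3), end of input -> output (3, '')


Encoded: [(0, 'b'), (1, 'a'), (0, 'a'), (3, 'b'), (3, 'a'), (3, '')]


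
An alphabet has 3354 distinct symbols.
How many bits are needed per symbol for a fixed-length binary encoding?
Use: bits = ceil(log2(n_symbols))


log2(3354) = 11.7117
Bracket: 2^11 = 2048 < 3354 <= 2^12 = 4096
So ceil(log2(3354)) = 12

bits = ceil(log2(3354)) = ceil(11.7117) = 12 bits


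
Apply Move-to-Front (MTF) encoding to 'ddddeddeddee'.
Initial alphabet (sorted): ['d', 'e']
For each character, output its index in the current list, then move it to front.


MTF encoding:
'd': index 0 in ['d', 'e'] -> ['d', 'e']
'd': index 0 in ['d', 'e'] -> ['d', 'e']
'd': index 0 in ['d', 'e'] -> ['d', 'e']
'd': index 0 in ['d', 'e'] -> ['d', 'e']
'e': index 1 in ['d', 'e'] -> ['e', 'd']
'd': index 1 in ['e', 'd'] -> ['d', 'e']
'd': index 0 in ['d', 'e'] -> ['d', 'e']
'e': index 1 in ['d', 'e'] -> ['e', 'd']
'd': index 1 in ['e', 'd'] -> ['d', 'e']
'd': index 0 in ['d', 'e'] -> ['d', 'e']
'e': index 1 in ['d', 'e'] -> ['e', 'd']
'e': index 0 in ['e', 'd'] -> ['e', 'd']


Output: [0, 0, 0, 0, 1, 1, 0, 1, 1, 0, 1, 0]


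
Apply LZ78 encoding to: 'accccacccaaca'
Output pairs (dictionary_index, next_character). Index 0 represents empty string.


LZ78 encoding steps:
Dictionary: {0: ''}
Step 1: w='' (idx 0), next='a' -> output (0, 'a'), add 'a' as idx 1
Step 2: w='' (idx 0), next='c' -> output (0, 'c'), add 'c' as idx 2
Step 3: w='c' (idx 2), next='c' -> output (2, 'c'), add 'cc' as idx 3
Step 4: w='c' (idx 2), next='a' -> output (2, 'a'), add 'ca' as idx 4
Step 5: w='cc' (idx 3), next='c' -> output (3, 'c'), add 'ccc' as idx 5
Step 6: w='a' (idx 1), next='a' -> output (1, 'a'), add 'aa' as idx 6
Step 7: w='ca' (idx 4), end of input -> output (4, '')


Encoded: [(0, 'a'), (0, 'c'), (2, 'c'), (2, 'a'), (3, 'c'), (1, 'a'), (4, '')]


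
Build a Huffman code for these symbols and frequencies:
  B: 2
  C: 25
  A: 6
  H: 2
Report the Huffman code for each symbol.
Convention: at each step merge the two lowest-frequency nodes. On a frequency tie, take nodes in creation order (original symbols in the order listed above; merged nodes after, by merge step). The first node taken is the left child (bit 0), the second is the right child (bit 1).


Huffman tree construction:
Step 1: Merge B(2) + H(2) = 4
Step 2: Merge (B+H)(4) + A(6) = 10
Step 3: Merge ((B+H)+A)(10) + C(25) = 35
Read each symbol's code off the tree from the root (left child = 0, right child = 1).

Codes:
  B: 000 (length 3)
  C: 1 (length 1)
  A: 01 (length 2)
  H: 001 (length 3)
Average code length: 49/35 = 1.4000 bits/symbol


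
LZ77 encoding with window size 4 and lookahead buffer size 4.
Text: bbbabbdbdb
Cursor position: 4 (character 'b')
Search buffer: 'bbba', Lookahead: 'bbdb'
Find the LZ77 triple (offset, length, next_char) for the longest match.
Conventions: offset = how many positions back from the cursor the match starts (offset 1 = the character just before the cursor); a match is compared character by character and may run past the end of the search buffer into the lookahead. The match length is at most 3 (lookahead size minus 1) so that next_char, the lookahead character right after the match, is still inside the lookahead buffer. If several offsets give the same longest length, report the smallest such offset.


Try each offset into the search buffer:
  offset=1 (pos 3, char 'a'): match length 0
  offset=2 (pos 2, char 'b'): match length 1
  offset=3 (pos 1, char 'b'): match length 2
  offset=4 (pos 0, char 'b'): match length 2
Longest match has length 2, found at offsets 3, 4; take the smallest, offset 3.
next_char = character at position 4 + 2 = 6 -> 'd'

Best match: offset=3, length=2 (matching 'bb' starting at position 1)
LZ77 triple: (3, 2, 'd')


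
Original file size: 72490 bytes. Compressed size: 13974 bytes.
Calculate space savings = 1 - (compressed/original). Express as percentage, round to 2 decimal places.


ratio = compressed/original = 13974/72490 = 0.192771
savings = 1 - ratio = 1 - 0.192771 = 0.807229
as a percentage: 0.807229 * 100 = 80.72%

Space savings = 1 - 13974/72490 = 80.72%


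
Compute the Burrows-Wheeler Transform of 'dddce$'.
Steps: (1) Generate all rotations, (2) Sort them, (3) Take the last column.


Rotations (sorted):
  0: $dddce -> last char: e
  1: ce$ddd -> last char: d
  2: dce$dd -> last char: d
  3: ddce$d -> last char: d
  4: dddce$ -> last char: $
  5: e$dddc -> last char: c


BWT = eddd$c


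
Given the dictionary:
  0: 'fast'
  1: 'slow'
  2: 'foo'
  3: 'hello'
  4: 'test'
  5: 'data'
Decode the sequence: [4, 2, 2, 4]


Look up each index in the dictionary:
  4 -> 'test'
  2 -> 'foo'
  2 -> 'foo'
  4 -> 'test'

Decoded: "test foo foo test"


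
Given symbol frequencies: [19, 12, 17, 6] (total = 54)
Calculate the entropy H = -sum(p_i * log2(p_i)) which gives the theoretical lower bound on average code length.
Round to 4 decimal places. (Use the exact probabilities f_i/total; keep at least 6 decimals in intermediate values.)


Per-symbol terms -p_i * log2(p_i) with p_i = f_i/54:
  p = 19/54 = 0.351852: log2(p) = -1.506960, -p*log2(p) = 0.530227
  p = 12/54 = 0.222222: log2(p) = -2.169925, -p*log2(p) = 0.482206
  p = 17/54 = 0.314815: log2(p) = -1.667425, -p*log2(p) = 0.524930
  p = 6/54 = 0.111111: log2(p) = -3.169925, -p*log2(p) = 0.352214
H = 0.530227 + 0.482206 + 0.524930 + 0.352214 = 1.889577

H = 1.8896 bits/symbol


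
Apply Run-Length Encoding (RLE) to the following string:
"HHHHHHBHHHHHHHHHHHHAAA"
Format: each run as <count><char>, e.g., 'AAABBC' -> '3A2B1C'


Scanning runs left to right:
  i=0: run of 'H' x 6 -> '6H'
  i=6: run of 'B' x 1 -> '1B'
  i=7: run of 'H' x 12 -> '12H'
  i=19: run of 'A' x 3 -> '3A'

RLE = 6H1B12H3A


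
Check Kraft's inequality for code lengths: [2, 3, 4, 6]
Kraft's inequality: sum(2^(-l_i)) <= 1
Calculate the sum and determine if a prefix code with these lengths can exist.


Sum = 2^(-2) + 2^(-3) + 2^(-4) + 2^(-6)
    = 0.25 + 0.125 + 0.0625 + 0.015625
    = 29/64 = 0.453125
Since 0.453125 <= 1, Kraft's inequality IS satisfied.
A prefix code with these lengths CAN exist.

Kraft sum = 0.453125. Satisfied.


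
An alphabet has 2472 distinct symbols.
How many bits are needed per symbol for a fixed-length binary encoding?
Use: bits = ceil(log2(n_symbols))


log2(2472) = 11.2715
Bracket: 2^11 = 2048 < 2472 <= 2^12 = 4096
So ceil(log2(2472)) = 12

bits = ceil(log2(2472)) = ceil(11.2715) = 12 bits


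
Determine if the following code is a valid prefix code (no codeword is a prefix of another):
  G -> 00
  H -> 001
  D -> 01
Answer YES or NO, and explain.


Checking each pair (does one codeword prefix another?):
  G='00' vs H='001': prefix -- VIOLATION

NO -- this is NOT a valid prefix code. G (00) is a prefix of H (001).


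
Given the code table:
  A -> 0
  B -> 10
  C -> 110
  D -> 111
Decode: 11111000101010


Decoding:
111 -> D
110 -> C
0 -> A
0 -> A
10 -> B
10 -> B
10 -> B


Result: DCAABBB


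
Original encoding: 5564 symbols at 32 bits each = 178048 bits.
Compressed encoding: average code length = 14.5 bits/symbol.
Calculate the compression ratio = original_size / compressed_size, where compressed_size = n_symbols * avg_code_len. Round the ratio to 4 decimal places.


original_size = n_symbols * orig_bits = 5564 * 32 = 178048 bits
compressed_size = n_symbols * avg_code_len = 5564 * 14.5 = 80678.0 bits
ratio = original_size / compressed_size = 178048 / 80678.0 = 2.2069

Compression ratio = 2.2069


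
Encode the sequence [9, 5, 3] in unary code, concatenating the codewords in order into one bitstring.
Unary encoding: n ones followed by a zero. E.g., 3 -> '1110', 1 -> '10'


Encode each number as n ones followed by a terminating 0:
  9 -> 1111111110 (10 bits)
  5 -> 111110 (6 bits)
  3 -> 1110 (4 bits)
Total length = 10 + 6 + 4 = 20 bits.

Unary([9, 5, 3]) = 11111111101111101110 (20 bits)


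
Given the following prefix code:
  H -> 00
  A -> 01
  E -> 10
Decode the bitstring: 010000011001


Decoding step by step:
Bits 01 -> A
Bits 00 -> H
Bits 00 -> H
Bits 01 -> A
Bits 10 -> E
Bits 01 -> A


Decoded message: AHHAEA


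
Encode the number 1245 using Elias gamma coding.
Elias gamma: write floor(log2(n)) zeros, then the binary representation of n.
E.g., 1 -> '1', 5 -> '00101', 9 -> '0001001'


num_bits = floor(log2(1245)) + 1 = 11
leading_zeros = num_bits - 1 = 10
binary(1245) = 10011011101

Elias gamma(1245) = '0000000000' + '10011011101' = 000000000010011011101 (21 bits)


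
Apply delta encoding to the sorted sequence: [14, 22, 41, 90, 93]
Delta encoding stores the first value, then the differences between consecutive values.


First value: 14
Deltas:
  22 - 14 = 8
  41 - 22 = 19
  90 - 41 = 49
  93 - 90 = 3


Delta encoded: [14, 8, 19, 49, 3]


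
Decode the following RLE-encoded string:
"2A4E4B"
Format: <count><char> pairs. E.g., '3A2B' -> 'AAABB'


Expanding each <count><char> pair:
  2A -> 'AA'
  4E -> 'EEEE'
  4B -> 'BBBB'

Decoded = AAEEEEBBBB


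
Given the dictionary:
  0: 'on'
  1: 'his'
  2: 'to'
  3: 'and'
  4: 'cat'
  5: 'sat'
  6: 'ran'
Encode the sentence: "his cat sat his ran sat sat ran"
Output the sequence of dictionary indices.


Look up each word in the dictionary:
  'his' -> 1
  'cat' -> 4
  'sat' -> 5
  'his' -> 1
  'ran' -> 6
  'sat' -> 5
  'sat' -> 5
  'ran' -> 6

Encoded: [1, 4, 5, 1, 6, 5, 5, 6]


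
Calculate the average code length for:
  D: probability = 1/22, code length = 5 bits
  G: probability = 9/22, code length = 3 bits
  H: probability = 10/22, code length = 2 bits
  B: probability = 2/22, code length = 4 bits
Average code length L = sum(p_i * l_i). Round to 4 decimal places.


Weighted contributions p_i * l_i:
  D: (1/22) * 5 = 5/22
  G: (9/22) * 3 = 27/22
  H: (10/22) * 2 = 20/22
  B: (2/22) * 4 = 8/22
Sum = (5 + 27 + 20 + 8)/22 = 60/22

L = 60/22 = 2.7273 bits/symbol


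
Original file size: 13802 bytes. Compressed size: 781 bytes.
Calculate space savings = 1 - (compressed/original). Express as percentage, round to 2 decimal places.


ratio = compressed/original = 781/13802 = 0.056586
savings = 1 - ratio = 1 - 0.056586 = 0.943414
as a percentage: 0.943414 * 100 = 94.34%

Space savings = 1 - 781/13802 = 94.34%


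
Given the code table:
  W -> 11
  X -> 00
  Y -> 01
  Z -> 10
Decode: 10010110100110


Decoding:
10 -> Z
01 -> Y
01 -> Y
10 -> Z
10 -> Z
01 -> Y
10 -> Z


Result: ZYYZZYZ


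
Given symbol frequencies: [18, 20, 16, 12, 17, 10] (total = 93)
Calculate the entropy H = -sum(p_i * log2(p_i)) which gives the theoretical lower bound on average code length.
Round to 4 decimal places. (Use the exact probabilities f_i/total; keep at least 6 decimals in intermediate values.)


Per-symbol terms -p_i * log2(p_i) with p_i = f_i/93:
  p = 18/93 = 0.193548: log2(p) = -2.369234, -p*log2(p) = 0.458561
  p = 20/93 = 0.215054: log2(p) = -2.217231, -p*log2(p) = 0.476824
  p = 16/93 = 0.172043: log2(p) = -2.539159, -p*log2(p) = 0.436845
  p = 12/93 = 0.129032: log2(p) = -2.954196, -p*log2(p) = 0.381187
  p = 17/93 = 0.182796: log2(p) = -2.451696, -p*log2(p) = 0.448159
  p = 10/93 = 0.107527: log2(p) = -3.217231, -p*log2(p) = 0.345939
H = 0.458561 + 0.476824 + 0.436845 + 0.381187 + 0.448159 + 0.345939 = 2.547515

H = 2.5475 bits/symbol


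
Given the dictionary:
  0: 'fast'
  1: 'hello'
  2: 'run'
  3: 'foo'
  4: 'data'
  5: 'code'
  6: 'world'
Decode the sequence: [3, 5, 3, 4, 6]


Look up each index in the dictionary:
  3 -> 'foo'
  5 -> 'code'
  3 -> 'foo'
  4 -> 'data'
  6 -> 'world'

Decoded: "foo code foo data world"


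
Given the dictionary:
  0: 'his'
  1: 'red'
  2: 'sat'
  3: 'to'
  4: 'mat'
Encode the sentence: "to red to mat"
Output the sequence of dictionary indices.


Look up each word in the dictionary:
  'to' -> 3
  'red' -> 1
  'to' -> 3
  'mat' -> 4

Encoded: [3, 1, 3, 4]


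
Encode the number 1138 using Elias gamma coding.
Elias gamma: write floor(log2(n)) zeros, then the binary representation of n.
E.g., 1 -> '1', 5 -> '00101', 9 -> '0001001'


num_bits = floor(log2(1138)) + 1 = 11
leading_zeros = num_bits - 1 = 10
binary(1138) = 10001110010

Elias gamma(1138) = '0000000000' + '10001110010' = 000000000010001110010 (21 bits)


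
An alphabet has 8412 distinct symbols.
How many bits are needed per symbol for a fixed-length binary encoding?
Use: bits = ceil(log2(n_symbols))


log2(8412) = 13.0382
Bracket: 2^13 = 8192 < 8412 <= 2^14 = 16384
So ceil(log2(8412)) = 14

bits = ceil(log2(8412)) = ceil(13.0382) = 14 bits


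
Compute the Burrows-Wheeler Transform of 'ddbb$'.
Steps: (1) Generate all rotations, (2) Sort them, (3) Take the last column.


Rotations (sorted):
  0: $ddbb -> last char: b
  1: b$ddb -> last char: b
  2: bb$dd -> last char: d
  3: dbb$d -> last char: d
  4: ddbb$ -> last char: $


BWT = bbdd$


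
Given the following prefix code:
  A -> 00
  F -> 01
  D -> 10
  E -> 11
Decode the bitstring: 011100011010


Decoding step by step:
Bits 01 -> F
Bits 11 -> E
Bits 00 -> A
Bits 01 -> F
Bits 10 -> D
Bits 10 -> D


Decoded message: FEAFDD


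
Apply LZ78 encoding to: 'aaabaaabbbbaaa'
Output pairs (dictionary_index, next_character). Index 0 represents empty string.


LZ78 encoding steps:
Dictionary: {0: ''}
Step 1: w='' (idx 0), next='a' -> output (0, 'a'), add 'a' as idx 1
Step 2: w='a' (idx 1), next='a' -> output (1, 'a'), add 'aa' as idx 2
Step 3: w='' (idx 0), next='b' -> output (0, 'b'), add 'b' as idx 3
Step 4: w='aa' (idx 2), next='a' -> output (2, 'a'), add 'aaa' as idx 4
Step 5: w='b' (idx 3), next='b' -> output (3, 'b'), add 'bb' as idx 5
Step 6: w='bb' (idx 5), next='a' -> output (5, 'a'), add 'bba' as idx 6
Step 7: w='aa' (idx 2), end of input -> output (2, '')


Encoded: [(0, 'a'), (1, 'a'), (0, 'b'), (2, 'a'), (3, 'b'), (5, 'a'), (2, '')]


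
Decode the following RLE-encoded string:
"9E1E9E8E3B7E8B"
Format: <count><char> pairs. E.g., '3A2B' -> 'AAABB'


Expanding each <count><char> pair:
  9E -> 'EEEEEEEEE'
  1E -> 'E'
  9E -> 'EEEEEEEEE'
  8E -> 'EEEEEEEE'
  3B -> 'BBB'
  7E -> 'EEEEEEE'
  8B -> 'BBBBBBBB'

Decoded = EEEEEEEEEEEEEEEEEEEEEEEEEEEBBBEEEEEEEBBBBBBBB


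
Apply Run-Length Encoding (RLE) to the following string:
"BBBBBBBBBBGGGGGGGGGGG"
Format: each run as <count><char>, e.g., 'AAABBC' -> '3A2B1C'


Scanning runs left to right:
  i=0: run of 'B' x 10 -> '10B'
  i=10: run of 'G' x 11 -> '11G'

RLE = 10B11G


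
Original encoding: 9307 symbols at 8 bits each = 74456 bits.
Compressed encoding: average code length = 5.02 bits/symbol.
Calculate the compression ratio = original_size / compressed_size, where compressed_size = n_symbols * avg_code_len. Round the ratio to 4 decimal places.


original_size = n_symbols * orig_bits = 9307 * 8 = 74456 bits
compressed_size = n_symbols * avg_code_len = 9307 * 5.02 = 46721.14 bits
ratio = original_size / compressed_size = 74456 / 46721.14 = 1.5936

Compression ratio = 1.5936


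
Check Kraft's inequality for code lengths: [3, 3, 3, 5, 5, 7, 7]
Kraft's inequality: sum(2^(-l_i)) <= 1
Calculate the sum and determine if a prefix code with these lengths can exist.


Sum = 2^(-3) + 2^(-3) + 2^(-3) + 2^(-5) + 2^(-5) + 2^(-7) + 2^(-7)
    = 0.125 + 0.125 + 0.125 + 0.03125 + 0.03125 + 0.0078125 + 0.0078125
    = 58/128 = 0.453125
Since 0.453125 <= 1, Kraft's inequality IS satisfied.
A prefix code with these lengths CAN exist.

Kraft sum = 0.453125. Satisfied.


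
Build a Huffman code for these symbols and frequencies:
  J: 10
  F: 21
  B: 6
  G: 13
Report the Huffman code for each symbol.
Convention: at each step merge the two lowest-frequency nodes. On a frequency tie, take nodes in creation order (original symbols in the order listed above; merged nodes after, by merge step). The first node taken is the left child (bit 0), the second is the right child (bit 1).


Huffman tree construction:
Step 1: Merge B(6) + J(10) = 16
Step 2: Merge G(13) + (B+J)(16) = 29
Step 3: Merge F(21) + (G+(B+J))(29) = 50
Read each symbol's code off the tree from the root (left child = 0, right child = 1).

Codes:
  J: 111 (length 3)
  F: 0 (length 1)
  B: 110 (length 3)
  G: 10 (length 2)
Average code length: 95/50 = 1.9000 bits/symbol


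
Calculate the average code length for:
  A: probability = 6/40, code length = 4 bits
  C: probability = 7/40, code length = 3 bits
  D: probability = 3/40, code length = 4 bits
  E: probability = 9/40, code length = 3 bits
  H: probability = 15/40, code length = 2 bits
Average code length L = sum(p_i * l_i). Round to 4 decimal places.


Weighted contributions p_i * l_i:
  A: (6/40) * 4 = 24/40
  C: (7/40) * 3 = 21/40
  D: (3/40) * 4 = 12/40
  E: (9/40) * 3 = 27/40
  H: (15/40) * 2 = 30/40
Sum = (24 + 21 + 12 + 27 + 30)/40 = 114/40

L = 114/40 = 2.8500 bits/symbol


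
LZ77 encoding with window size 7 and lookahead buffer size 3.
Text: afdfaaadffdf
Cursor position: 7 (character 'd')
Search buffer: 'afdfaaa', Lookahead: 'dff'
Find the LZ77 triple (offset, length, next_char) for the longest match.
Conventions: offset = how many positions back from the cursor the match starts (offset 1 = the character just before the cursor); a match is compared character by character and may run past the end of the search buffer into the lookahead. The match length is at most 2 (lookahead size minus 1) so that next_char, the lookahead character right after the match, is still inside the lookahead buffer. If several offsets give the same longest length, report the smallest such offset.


Try each offset into the search buffer:
  offset=1 (pos 6, char 'a'): match length 0
  offset=2 (pos 5, char 'a'): match length 0
  offset=3 (pos 4, char 'a'): match length 0
  offset=4 (pos 3, char 'f'): match length 0
  offset=5 (pos 2, char 'd'): match length 2
  offset=6 (pos 1, char 'f'): match length 0
  offset=7 (pos 0, char 'a'): match length 0
Longest match has length 2 at offset 5.
next_char = character at position 7 + 2 = 9 -> 'f'

Best match: offset=5, length=2 (matching 'df' starting at position 2)
LZ77 triple: (5, 2, 'f')


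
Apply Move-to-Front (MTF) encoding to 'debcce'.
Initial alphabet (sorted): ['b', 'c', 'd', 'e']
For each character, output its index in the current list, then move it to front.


MTF encoding:
'd': index 2 in ['b', 'c', 'd', 'e'] -> ['d', 'b', 'c', 'e']
'e': index 3 in ['d', 'b', 'c', 'e'] -> ['e', 'd', 'b', 'c']
'b': index 2 in ['e', 'd', 'b', 'c'] -> ['b', 'e', 'd', 'c']
'c': index 3 in ['b', 'e', 'd', 'c'] -> ['c', 'b', 'e', 'd']
'c': index 0 in ['c', 'b', 'e', 'd'] -> ['c', 'b', 'e', 'd']
'e': index 2 in ['c', 'b', 'e', 'd'] -> ['e', 'c', 'b', 'd']


Output: [2, 3, 2, 3, 0, 2]


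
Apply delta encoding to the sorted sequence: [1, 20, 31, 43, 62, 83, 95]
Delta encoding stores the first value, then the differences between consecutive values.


First value: 1
Deltas:
  20 - 1 = 19
  31 - 20 = 11
  43 - 31 = 12
  62 - 43 = 19
  83 - 62 = 21
  95 - 83 = 12


Delta encoded: [1, 19, 11, 12, 19, 21, 12]


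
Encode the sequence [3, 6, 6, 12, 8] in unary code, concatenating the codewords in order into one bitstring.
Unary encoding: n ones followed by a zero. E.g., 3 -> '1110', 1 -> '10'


Encode each number as n ones followed by a terminating 0:
  3 -> 1110 (4 bits)
  6 -> 1111110 (7 bits)
  6 -> 1111110 (7 bits)
  12 -> 1111111111110 (13 bits)
  8 -> 111111110 (9 bits)
Total length = 4 + 7 + 7 + 13 + 9 = 40 bits.

Unary([3, 6, 6, 12, 8]) = 1110111111011111101111111111110111111110 (40 bits)


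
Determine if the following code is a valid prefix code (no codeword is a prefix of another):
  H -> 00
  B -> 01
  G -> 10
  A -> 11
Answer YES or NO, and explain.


Checking each pair (does one codeword prefix another?):
  H='00' vs B='01': no prefix
  H='00' vs G='10': no prefix
  H='00' vs A='11': no prefix
  B='01' vs H='00': no prefix
  B='01' vs G='10': no prefix
  B='01' vs A='11': no prefix
  G='10' vs H='00': no prefix
  G='10' vs B='01': no prefix
  G='10' vs A='11': no prefix
  A='11' vs H='00': no prefix
  A='11' vs B='01': no prefix
  A='11' vs G='10': no prefix
No violation found over all pairs.

YES -- this is a valid prefix code. No codeword is a prefix of any other codeword.


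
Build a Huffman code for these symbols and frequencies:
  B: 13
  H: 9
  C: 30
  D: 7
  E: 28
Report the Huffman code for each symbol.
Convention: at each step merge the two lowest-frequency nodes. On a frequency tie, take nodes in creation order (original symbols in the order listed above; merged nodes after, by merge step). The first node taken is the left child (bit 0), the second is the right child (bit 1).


Huffman tree construction:
Step 1: Merge D(7) + H(9) = 16
Step 2: Merge B(13) + (D+H)(16) = 29
Step 3: Merge E(28) + (B+(D+H))(29) = 57
Step 4: Merge C(30) + (E+(B+(D+H)))(57) = 87
Read each symbol's code off the tree from the root (left child = 0, right child = 1).

Codes:
  B: 110 (length 3)
  H: 1111 (length 4)
  C: 0 (length 1)
  D: 1110 (length 4)
  E: 10 (length 2)
Average code length: 189/87 = 2.1724 bits/symbol
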